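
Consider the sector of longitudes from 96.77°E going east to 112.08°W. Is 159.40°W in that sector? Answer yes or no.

Yes

Band width going east from +96.77° to -112.08°: ((-112.08 − 96.77) mod 360) = 151.15°.
Offset of -159.40° east of the west edge: ((-159.40 − 96.77) mod 360) = 103.83°.
103.83° ≤ 151.15° ⇒ inside.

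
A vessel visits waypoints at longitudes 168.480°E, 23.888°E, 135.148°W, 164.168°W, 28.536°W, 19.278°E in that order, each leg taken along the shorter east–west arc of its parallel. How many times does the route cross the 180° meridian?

Leg 1: +168.480° → +23.888°, shortest Δλ = -144.592° (west) — does not cross 180°.
Leg 2: +23.888° → -135.148°, shortest Δλ = -159.036° (west) — does not cross 180°.
Leg 3: -135.148° → -164.168°, shortest Δλ = -29.02° (west) — does not cross 180°.
Leg 4: -164.168° → -28.536°, shortest Δλ = 135.632° (east) — does not cross 180°.
Leg 5: -28.536° → +19.278°, shortest Δλ = 47.814° (east) — does not cross 180°.
Total crossings: 0.

0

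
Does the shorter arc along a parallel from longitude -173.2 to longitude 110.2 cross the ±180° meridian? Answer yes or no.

Yes

Naïve |110.2 − -173.2| = 283.4° > 180°, so the shorter arc goes the other way round — across 180°.
Signed shortest Δλ = ((110.2 − -173.2 + 180) mod 360) − 180 = -76.6°.
Going west by 76.6° from -173.2° passes through 180° before reaching +110.2°.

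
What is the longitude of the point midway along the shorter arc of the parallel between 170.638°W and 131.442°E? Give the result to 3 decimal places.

Signed shortest Δλ from -170.638° to +131.442° is -57.920°.
Midpoint longitude = -170.638° + (-57.920°)/2 = -170.638° − 28.960° = -199.598°.
Normalise into (−180°, 180°]: +160.402°.
(The naïve average (-170.638 + +131.442)/2 = -19.598° is on the wrong side of the globe.)

160.402°E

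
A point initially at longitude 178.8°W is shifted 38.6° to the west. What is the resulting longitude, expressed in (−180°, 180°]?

Start at -178.8°; shift −38.6° → -217.4°.
-217.4° lies outside (−180°, 180°]; add 360° → +142.6°.

142.6°E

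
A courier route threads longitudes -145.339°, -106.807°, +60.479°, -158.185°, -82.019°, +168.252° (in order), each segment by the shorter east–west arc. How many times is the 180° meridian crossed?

2

Leg 1: -145.339° → -106.807°, shortest Δλ = 38.532° (east) — does not cross 180°.
Leg 2: -106.807° → +60.479°, shortest Δλ = 167.286° (east) — does not cross 180°.
Leg 3: +60.479° → -158.185°, shortest Δλ = 141.336° (east) — crosses 180°.
Leg 4: -158.185° → -82.019°, shortest Δλ = 76.166° (east) — does not cross 180°.
Leg 5: -82.019° → +168.252°, shortest Δλ = -109.729° (west) — crosses 180°.
Total crossings: 2.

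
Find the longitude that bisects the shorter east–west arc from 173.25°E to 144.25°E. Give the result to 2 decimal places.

Signed shortest Δλ from +173.25° to +144.25° is -29.00°.
Midpoint longitude = +173.25° + (-29.00°)/2 = +173.25° − 14.50° = +158.75°.

158.75°E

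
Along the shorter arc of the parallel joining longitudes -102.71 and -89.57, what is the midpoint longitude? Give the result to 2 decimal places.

Signed shortest Δλ from -102.71° to -89.57° is +13.14°.
Midpoint longitude = -102.71° + (+13.14°)/2 = -102.71° + 6.57° = -96.14°.

-96.14°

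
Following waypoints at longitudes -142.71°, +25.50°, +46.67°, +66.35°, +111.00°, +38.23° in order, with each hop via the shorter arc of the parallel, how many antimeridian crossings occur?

0

Leg 1: -142.71° → +25.50°, shortest Δλ = 168.21° (east) — does not cross 180°.
Leg 2: +25.50° → +46.67°, shortest Δλ = 21.17° (east) — does not cross 180°.
Leg 3: +46.67° → +66.35°, shortest Δλ = 19.68° (east) — does not cross 180°.
Leg 4: +66.35° → +111.00°, shortest Δλ = 44.65° (east) — does not cross 180°.
Leg 5: +111.00° → +38.23°, shortest Δλ = -72.77° (west) — does not cross 180°.
Total crossings: 0.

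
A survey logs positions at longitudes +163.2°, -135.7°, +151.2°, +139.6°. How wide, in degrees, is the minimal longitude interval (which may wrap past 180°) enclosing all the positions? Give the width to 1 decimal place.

Sort the longitudes: -135.7°, +139.6°, +151.2°, +163.2°.
Eastward gaps between consecutive values (wrapping around): 275.3°, 11.6°, 12.0°, 61.1°.
Largest gap = 275.3° ⇒ minimal covering band is its complement: 360° − 275.3° = 84.7°.
Band runs from +139.6° eastward to -135.7°, crossing the antimeridian.

84.7°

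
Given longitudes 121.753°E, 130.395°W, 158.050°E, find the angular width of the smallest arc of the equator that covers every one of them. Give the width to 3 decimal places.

Sort the longitudes: -130.395°, +121.753°, +158.050°.
Eastward gaps between consecutive values (wrapping around): 252.148°, 36.297°, 71.555°.
Largest gap = 252.148° ⇒ minimal covering band is its complement: 360° − 252.148° = 107.852°.
Band runs from +121.753° eastward to -130.395°, crossing the antimeridian.

107.852°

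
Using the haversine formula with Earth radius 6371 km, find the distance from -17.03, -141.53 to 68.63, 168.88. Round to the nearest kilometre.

Δλ = 168.88 − -141.53 = 310.41°; wrapped into (−180°, 180°]: -49.59°.
Δφ = 68.63 − -17.03 = 85.66°.
a = sin²(Δφ/2) + cos φ₁ · cos φ₂ · sin²(Δλ/2) = 0.523439.
c = 2·atan2(√a, √(1−a)) = 1.61769 rad → d = 6371·c ≈ 10306.31 km.

10306 km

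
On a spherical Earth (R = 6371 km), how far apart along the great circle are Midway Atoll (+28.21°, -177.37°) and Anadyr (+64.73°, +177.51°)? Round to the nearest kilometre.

4077 km

Δλ = 177.51 − -177.37 = 354.88°; wrapped into (−180°, 180°]: -5.12°.
Δφ = 64.73 − 28.21 = 36.52°.
a = sin²(Δφ/2) + cos φ₁ · cos φ₂ · sin²(Δλ/2) = 0.098926.
c = 2·atan2(√a, √(1−a)) = 0.63991 rad → d = 6371·c ≈ 4076.88 km.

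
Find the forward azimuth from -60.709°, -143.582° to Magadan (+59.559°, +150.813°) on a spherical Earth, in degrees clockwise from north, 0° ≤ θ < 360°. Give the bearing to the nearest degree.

323°

Δλ = 150.813 − -143.582 = 294.395°; wrapped into (−180°, 180°]: -65.605°.
θ = atan2( sin Δλ · cos φ₂ , cos φ₁ · sin φ₂ − sin φ₁ · cos φ₂ · cos Δλ )
  = atan2(-0.46142, 0.60431) = -37.363° → normalised to [0°, 360°): 322.637°.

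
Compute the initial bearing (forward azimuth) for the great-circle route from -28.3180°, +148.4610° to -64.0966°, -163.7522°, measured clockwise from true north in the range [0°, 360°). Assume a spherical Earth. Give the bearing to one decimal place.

Δλ = -163.7522 − 148.4610 = -312.2132°; wrapped into (−180°, 180°]: 47.7868°.
θ = atan2( sin Δλ · cos φ₂ , cos φ₁ · sin φ₂ − sin φ₁ · cos φ₂ · cos Δλ )
  = atan2(0.32356, -0.65265) = 153.630° → normalised to [0°, 360°): 153.630°.

153.6°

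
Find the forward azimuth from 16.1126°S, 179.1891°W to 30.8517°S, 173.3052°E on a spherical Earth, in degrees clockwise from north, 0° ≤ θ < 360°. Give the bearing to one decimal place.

203.6°

Δλ = 173.3052 − -179.1891 = 352.4943°; wrapped into (−180°, 180°]: -7.5057°.
θ = atan2( sin Δλ · cos φ₂ , cos φ₁ · sin φ₂ − sin φ₁ · cos φ₂ · cos Δλ )
  = atan2(-0.11214, -0.25646) = -156.382° → normalised to [0°, 360°): 203.618°.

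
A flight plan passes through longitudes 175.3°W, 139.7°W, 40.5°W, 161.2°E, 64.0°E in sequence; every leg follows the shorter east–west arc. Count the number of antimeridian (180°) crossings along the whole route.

Leg 1: -175.3° → -139.7°, shortest Δλ = 35.6° (east) — does not cross 180°.
Leg 2: -139.7° → -40.5°, shortest Δλ = 99.2° (east) — does not cross 180°.
Leg 3: -40.5° → +161.2°, shortest Δλ = -158.3° (west) — crosses 180°.
Leg 4: +161.2° → +64.0°, shortest Δλ = -97.2° (west) — does not cross 180°.
Total crossings: 1.

1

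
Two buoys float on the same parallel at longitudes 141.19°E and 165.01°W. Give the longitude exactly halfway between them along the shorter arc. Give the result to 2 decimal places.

168.09°E

Signed shortest Δλ from +141.19° to -165.01° is +53.80°.
Midpoint longitude = +141.19° + (+53.80°)/2 = +141.19° + 26.90° = +168.09°.
(The naïve average (+141.19 + -165.01)/2 = -11.91° is on the wrong side of the globe.)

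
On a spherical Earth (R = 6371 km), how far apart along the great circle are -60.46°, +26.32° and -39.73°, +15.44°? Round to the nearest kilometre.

2425 km

Δλ = 15.44 − 26.32 = -10.88°.
Δφ = -39.73 − -60.46 = 20.73°.
a = sin²(Δφ/2) + cos φ₁ · cos φ₂ · sin²(Δλ/2) = 0.035778.
c = 2·atan2(√a, √(1−a)) = 0.38060 rad → d = 6371·c ≈ 2424.78 km.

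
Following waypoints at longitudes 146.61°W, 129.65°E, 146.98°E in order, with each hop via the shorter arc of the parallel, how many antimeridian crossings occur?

1

Leg 1: -146.61° → +129.65°, shortest Δλ = -83.74° (west) — crosses 180°.
Leg 2: +129.65° → +146.98°, shortest Δλ = 17.33° (east) — does not cross 180°.
Total crossings: 1.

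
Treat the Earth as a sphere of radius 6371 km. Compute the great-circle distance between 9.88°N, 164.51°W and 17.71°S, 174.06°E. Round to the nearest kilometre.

3867 km

Δλ = 174.06 − -164.51 = 338.57°; wrapped into (−180°, 180°]: -21.43°.
Δφ = -17.71 − 9.88 = -27.59°.
a = sin²(Δφ/2) + cos φ₁ · cos φ₂ · sin²(Δλ/2) = 0.089299.
c = 2·atan2(√a, √(1−a)) = 0.60693 rad → d = 6371·c ≈ 3866.76 km.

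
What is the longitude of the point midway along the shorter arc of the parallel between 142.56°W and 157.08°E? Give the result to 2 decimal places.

Signed shortest Δλ from -142.56° to +157.08° is -60.36°.
Midpoint longitude = -142.56° + (-60.36°)/2 = -142.56° − 30.18° = -172.74°.
(The naïve average (-142.56 + +157.08)/2 = 7.26° is on the wrong side of the globe.)

172.74°W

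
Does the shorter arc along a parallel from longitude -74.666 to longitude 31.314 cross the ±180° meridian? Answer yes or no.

Signed shortest Δλ = ((31.314 − -74.666 + 180) mod 360) − 180 = 105.98°.
Going east by 105.98° from -74.666° reaches +31.314° without touching 180°.

No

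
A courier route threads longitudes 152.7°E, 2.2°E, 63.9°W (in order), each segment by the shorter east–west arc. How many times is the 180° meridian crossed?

Leg 1: +152.7° → +2.2°, shortest Δλ = -150.5° (west) — does not cross 180°.
Leg 2: +2.2° → -63.9°, shortest Δλ = -66.1° (west) — does not cross 180°.
Total crossings: 0.

0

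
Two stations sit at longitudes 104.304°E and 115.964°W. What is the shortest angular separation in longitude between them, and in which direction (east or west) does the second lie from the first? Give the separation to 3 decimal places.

139.732° east

Raw difference: -115.964 − 104.304 = -220.268°.
Normalise into (−180°, 180°]: -220.268° + 360° = 139.732°.
Positive ⇒ the second point lies to the east; separation 139.732°.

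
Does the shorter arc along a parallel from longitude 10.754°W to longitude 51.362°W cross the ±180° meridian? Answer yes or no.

No

Signed shortest Δλ = ((-51.362 − -10.754 + 180) mod 360) − 180 = -40.608°.
Going west by 40.608° from -10.754° reaches -51.362° without touching 180°.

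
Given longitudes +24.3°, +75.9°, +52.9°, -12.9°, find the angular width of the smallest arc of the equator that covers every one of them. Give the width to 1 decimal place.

Sort the longitudes: -12.9°, +24.3°, +52.9°, +75.9°.
Eastward gaps between consecutive values (wrapping around): 37.2°, 28.6°, 23.0°, 271.2°.
Largest gap = 271.2° ⇒ minimal covering band is its complement: 360° − 271.2° = 88.8°.
Band runs from -12.9° eastward to +75.9°.

88.8°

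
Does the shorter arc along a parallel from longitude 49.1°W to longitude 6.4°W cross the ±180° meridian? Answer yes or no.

Signed shortest Δλ = ((-6.4 − -49.1 + 180) mod 360) − 180 = 42.7°.
Going east by 42.7° from -49.1° reaches -6.4° without touching 180°.

No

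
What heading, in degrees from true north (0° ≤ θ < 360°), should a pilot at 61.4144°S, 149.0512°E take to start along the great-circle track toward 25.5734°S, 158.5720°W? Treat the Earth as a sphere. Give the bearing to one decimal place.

Δλ = -158.5720 − 149.0512 = -307.6232°; wrapped into (−180°, 180°]: 52.3768°.
θ = atan2( sin Δλ · cos φ₂ , cos φ₁ · sin φ₂ − sin φ₁ · cos φ₂ · cos Δλ )
  = atan2(0.71445, 0.27700) = 68.808° → normalised to [0°, 360°): 68.808°.

68.8°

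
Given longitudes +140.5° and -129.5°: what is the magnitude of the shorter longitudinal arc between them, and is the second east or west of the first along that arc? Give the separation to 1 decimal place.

90.0° east

Raw difference: -129.5 − 140.5 = -270.0°.
Normalise into (−180°, 180°]: -270.0° + 360° = 90.0°.
Positive ⇒ the second point lies to the east; separation 90.0°.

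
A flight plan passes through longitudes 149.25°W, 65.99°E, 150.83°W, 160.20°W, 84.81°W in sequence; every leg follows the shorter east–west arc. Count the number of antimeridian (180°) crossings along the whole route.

2

Leg 1: -149.25° → +65.99°, shortest Δλ = -144.76° (west) — crosses 180°.
Leg 2: +65.99° → -150.83°, shortest Δλ = 143.18° (east) — crosses 180°.
Leg 3: -150.83° → -160.20°, shortest Δλ = -9.37° (west) — does not cross 180°.
Leg 4: -160.20° → -84.81°, shortest Δλ = 75.39° (east) — does not cross 180°.
Total crossings: 2.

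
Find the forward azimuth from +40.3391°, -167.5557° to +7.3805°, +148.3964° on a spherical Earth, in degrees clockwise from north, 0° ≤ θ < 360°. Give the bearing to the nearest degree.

242°

Δλ = 148.3964 − -167.5557 = 315.9521°; wrapped into (−180°, 180°]: -44.0479°.
θ = atan2( sin Δλ · cos φ₂ , cos φ₁ · sin φ₂ − sin φ₁ · cos φ₂ · cos Δλ )
  = atan2(-0.68950, -0.36349) = -117.797° → normalised to [0°, 360°): 242.203°.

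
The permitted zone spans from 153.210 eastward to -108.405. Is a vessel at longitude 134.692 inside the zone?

No

Band width going east from +153.210° to -108.405°: ((-108.405 − 153.210) mod 360) = 98.385°.
Offset of +134.692° east of the west edge: ((134.692 − 153.210) mod 360) = 341.482°.
341.482° > 98.385° ⇒ outside.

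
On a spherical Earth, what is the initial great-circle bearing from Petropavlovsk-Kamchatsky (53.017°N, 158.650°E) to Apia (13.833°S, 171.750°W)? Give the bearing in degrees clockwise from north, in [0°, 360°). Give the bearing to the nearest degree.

Δλ = -171.750 − 158.650 = -330.400°; wrapped into (−180°, 180°]: 29.600°.
θ = atan2( sin Δλ · cos φ₂ , cos φ₁ · sin φ₂ − sin φ₁ · cos φ₂ · cos Δλ )
  = atan2(0.47962, -0.81825) = 149.623° → normalised to [0°, 360°): 149.623°.

150°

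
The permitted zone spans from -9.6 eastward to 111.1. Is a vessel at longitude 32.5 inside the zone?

Band width going east from -9.6° to +111.1°: ((111.1 − -9.6) mod 360) = 120.7°.
Offset of +32.5° east of the west edge: ((32.5 − -9.6) mod 360) = 42.1°.
42.1° ≤ 120.7° ⇒ inside.

Yes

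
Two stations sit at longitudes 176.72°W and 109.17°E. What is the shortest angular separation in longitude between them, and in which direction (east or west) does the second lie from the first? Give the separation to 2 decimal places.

74.11° west

Raw difference: 109.17 − -176.72 = 285.89°.
Normalise into (−180°, 180°]: 285.89° − 360° = -74.11°.
Negative ⇒ the second point lies to the west; separation 74.11°.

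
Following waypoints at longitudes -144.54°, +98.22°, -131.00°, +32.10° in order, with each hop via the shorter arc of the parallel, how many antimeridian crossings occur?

2

Leg 1: -144.54° → +98.22°, shortest Δλ = -117.24° (west) — crosses 180°.
Leg 2: +98.22° → -131.00°, shortest Δλ = 130.78° (east) — crosses 180°.
Leg 3: -131.00° → +32.10°, shortest Δλ = 163.1° (east) — does not cross 180°.
Total crossings: 2.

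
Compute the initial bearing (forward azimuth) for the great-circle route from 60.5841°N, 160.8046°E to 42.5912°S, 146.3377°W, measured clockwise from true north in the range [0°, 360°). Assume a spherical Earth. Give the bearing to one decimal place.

140.8°

Δλ = -146.3377 − 160.8046 = -307.1423°; wrapped into (−180°, 180°]: 52.8577°.
θ = atan2( sin Δλ · cos φ₂ , cos φ₁ · sin φ₂ − sin φ₁ · cos φ₂ · cos Δλ )
  = atan2(0.58685, -0.71960) = 140.802° → normalised to [0°, 360°): 140.802°.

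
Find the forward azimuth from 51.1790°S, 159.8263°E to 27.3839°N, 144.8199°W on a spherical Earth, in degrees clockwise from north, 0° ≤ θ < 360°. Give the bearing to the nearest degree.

Δλ = -144.8199 − 159.8263 = -304.6462°; wrapped into (−180°, 180°]: 55.3538°.
θ = atan2( sin Δλ · cos φ₂ , cos φ₁ · sin φ₂ − sin φ₁ · cos φ₂ · cos Δλ )
  = atan2(0.73049, 0.68163) = 46.982° → normalised to [0°, 360°): 46.982°.

47°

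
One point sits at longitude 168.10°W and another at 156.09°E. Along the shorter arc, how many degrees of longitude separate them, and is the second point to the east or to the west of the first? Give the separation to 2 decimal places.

35.81° west

Raw difference: 156.09 − -168.10 = 324.19°.
Normalise into (−180°, 180°]: 324.19° − 360° = -35.81°.
Negative ⇒ the second point lies to the west; separation 35.81°.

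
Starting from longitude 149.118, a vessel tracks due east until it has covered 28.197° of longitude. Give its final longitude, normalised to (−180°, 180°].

Start at +149.118°; shift +28.197° → +177.315°.
+177.315° already lies in (−180°, 180°].

+177.315°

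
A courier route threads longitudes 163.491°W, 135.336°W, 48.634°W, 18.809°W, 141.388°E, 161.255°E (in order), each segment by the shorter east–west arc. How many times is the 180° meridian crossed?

0

Leg 1: -163.491° → -135.336°, shortest Δλ = 28.155° (east) — does not cross 180°.
Leg 2: -135.336° → -48.634°, shortest Δλ = 86.702° (east) — does not cross 180°.
Leg 3: -48.634° → -18.809°, shortest Δλ = 29.825° (east) — does not cross 180°.
Leg 4: -18.809° → +141.388°, shortest Δλ = 160.197° (east) — does not cross 180°.
Leg 5: +141.388° → +161.255°, shortest Δλ = 19.867° (east) — does not cross 180°.
Total crossings: 0.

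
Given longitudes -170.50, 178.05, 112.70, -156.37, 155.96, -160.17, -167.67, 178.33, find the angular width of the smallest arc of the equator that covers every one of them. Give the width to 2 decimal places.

90.93°

Sort the longitudes: -170.50°, -167.67°, -160.17°, -156.37°, +112.70°, +155.96°, +178.05°, +178.33°.
Eastward gaps between consecutive values (wrapping around): 2.83°, 7.50°, 3.80°, 269.07°, 43.26°, 22.09°, 0.28°, 11.17°.
Largest gap = 269.07° ⇒ minimal covering band is its complement: 360° − 269.07° = 90.93°.
Band runs from +112.70° eastward to -156.37°, crossing the antimeridian.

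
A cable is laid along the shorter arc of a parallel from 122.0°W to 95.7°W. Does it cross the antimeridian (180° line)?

Signed shortest Δλ = ((-95.7 − -122.0 + 180) mod 360) − 180 = 26.3°.
Going east by 26.3° from -122.0° reaches -95.7° without touching 180°.

No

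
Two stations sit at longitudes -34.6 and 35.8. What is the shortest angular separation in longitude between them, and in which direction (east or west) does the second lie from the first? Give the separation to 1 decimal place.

Raw difference: 35.8 − -34.6 = 70.4°.
Normalise into (−180°, 180°]: 70.4° stays 70.4°.
Positive ⇒ the second point lies to the east; separation 70.4°.

70.4° east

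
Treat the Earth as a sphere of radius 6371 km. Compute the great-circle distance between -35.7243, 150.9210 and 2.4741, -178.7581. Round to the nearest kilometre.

Δλ = -178.7581 − 150.9210 = -329.6791°; wrapped into (−180°, 180°]: 30.3209°.
Δφ = 2.4741 − -35.7243 = 38.1984°.
a = sin²(Δφ/2) + cos φ₁ · cos φ₂ · sin²(Δλ/2) = 0.162536.
c = 2·atan2(√a, √(1−a)) = 0.82993 rad → d = 6371·c ≈ 5287.48 km.

5287 km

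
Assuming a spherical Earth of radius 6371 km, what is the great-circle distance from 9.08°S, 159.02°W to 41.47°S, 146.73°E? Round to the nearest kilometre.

6397 km

Δλ = 146.73 − -159.02 = 305.75°; wrapped into (−180°, 180°]: -54.25°.
Δφ = -41.47 − -9.08 = -32.39°.
a = sin²(Δφ/2) + cos φ₁ · cos φ₂ · sin²(Δλ/2) = 0.231599.
c = 2·atan2(√a, √(1−a)) = 1.00415 rad → d = 6371·c ≈ 6397.46 km.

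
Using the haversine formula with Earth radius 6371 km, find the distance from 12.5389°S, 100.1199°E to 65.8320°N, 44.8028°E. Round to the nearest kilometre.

Δλ = 44.8028 − 100.1199 = -55.3171°.
Δφ = 65.8320 − -12.5389 = 78.3709°.
a = sin²(Δφ/2) + cos φ₁ · cos φ₂ · sin²(Δλ/2) = 0.485330.
c = 2·atan2(√a, √(1−a)) = 1.54145 rad → d = 6371·c ≈ 9820.59 km.

9821 km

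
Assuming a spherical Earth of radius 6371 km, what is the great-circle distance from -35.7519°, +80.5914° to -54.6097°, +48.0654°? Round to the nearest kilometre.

Δλ = 48.0654 − 80.5914 = -32.5260°.
Δφ = -54.6097 − -35.7519 = -18.8578°.
a = sin²(Δφ/2) + cos φ₁ · cos φ₂ · sin²(Δλ/2) = 0.063699.
c = 2·atan2(√a, √(1−a)) = 0.51029 rad → d = 6371·c ≈ 3251.07 km.

3251 km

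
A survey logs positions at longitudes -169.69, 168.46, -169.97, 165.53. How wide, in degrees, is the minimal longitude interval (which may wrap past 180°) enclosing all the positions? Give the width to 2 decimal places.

Sort the longitudes: -169.97°, -169.69°, +165.53°, +168.46°.
Eastward gaps between consecutive values (wrapping around): 0.28°, 335.22°, 2.93°, 21.57°.
Largest gap = 335.22° ⇒ minimal covering band is its complement: 360° − 335.22° = 24.78°.
Band runs from +165.53° eastward to -169.69°, crossing the antimeridian.

24.78°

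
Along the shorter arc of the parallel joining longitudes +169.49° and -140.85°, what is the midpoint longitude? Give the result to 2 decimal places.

Signed shortest Δλ from +169.49° to -140.85° is +49.66°.
Midpoint longitude = +169.49° + (+49.66°)/2 = +169.49° + 24.83° = +194.32°.
Normalise into (−180°, 180°]: -165.68°.
(The naïve average (+169.49 + -140.85)/2 = 14.32° is on the wrong side of the globe.)

-165.68°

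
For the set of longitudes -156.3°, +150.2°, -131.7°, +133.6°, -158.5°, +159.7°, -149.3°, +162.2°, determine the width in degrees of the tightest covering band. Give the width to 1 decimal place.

94.7°

Sort the longitudes: -158.5°, -156.3°, -149.3°, -131.7°, +133.6°, +150.2°, +159.7°, +162.2°.
Eastward gaps between consecutive values (wrapping around): 2.2°, 7.0°, 17.6°, 265.3°, 16.6°, 9.5°, 2.5°, 39.3°.
Largest gap = 265.3° ⇒ minimal covering band is its complement: 360° − 265.3° = 94.7°.
Band runs from +133.6° eastward to -131.7°, crossing the antimeridian.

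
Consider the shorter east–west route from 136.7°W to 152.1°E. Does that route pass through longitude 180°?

Naïve |152.1 − -136.7| = 288.8° > 180°, so the shorter arc goes the other way round — across 180°.
Signed shortest Δλ = ((152.1 − -136.7 + 180) mod 360) − 180 = -71.2°.
Going west by 71.2° from -136.7° passes through 180° before reaching +152.1°.

Yes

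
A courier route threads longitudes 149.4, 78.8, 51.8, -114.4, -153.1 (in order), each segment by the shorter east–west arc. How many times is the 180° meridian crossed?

0

Leg 1: +149.4° → +78.8°, shortest Δλ = -70.6° (west) — does not cross 180°.
Leg 2: +78.8° → +51.8°, shortest Δλ = -27.0° (west) — does not cross 180°.
Leg 3: +51.8° → -114.4°, shortest Δλ = -166.2° (west) — does not cross 180°.
Leg 4: -114.4° → -153.1°, shortest Δλ = -38.7° (west) — does not cross 180°.
Total crossings: 0.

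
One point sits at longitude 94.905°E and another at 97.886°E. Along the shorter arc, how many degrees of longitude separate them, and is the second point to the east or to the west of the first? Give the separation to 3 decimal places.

Raw difference: 97.886 − 94.905 = 2.981°.
Normalise into (−180°, 180°]: 2.981° stays 2.981°.
Positive ⇒ the second point lies to the east; separation 2.981°.

2.981° east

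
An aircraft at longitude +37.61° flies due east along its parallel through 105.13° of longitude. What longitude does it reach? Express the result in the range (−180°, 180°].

Start at +37.61°; shift +105.13° → +142.74°.
+142.74° already lies in (−180°, 180°].

+142.74°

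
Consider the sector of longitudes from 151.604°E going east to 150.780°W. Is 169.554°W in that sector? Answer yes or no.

Yes

Band width going east from +151.604° to -150.780°: ((-150.780 − 151.604) mod 360) = 57.616°.
Offset of -169.554° east of the west edge: ((-169.554 − 151.604) mod 360) = 38.842°.
38.842° ≤ 57.616° ⇒ inside.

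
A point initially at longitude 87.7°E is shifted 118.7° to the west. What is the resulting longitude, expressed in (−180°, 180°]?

31.0°W

Start at +87.7°; shift −118.7° → -31.0°.
-31.0° already lies in (−180°, 180°].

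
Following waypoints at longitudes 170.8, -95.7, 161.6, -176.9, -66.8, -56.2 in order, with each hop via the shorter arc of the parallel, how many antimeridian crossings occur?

Leg 1: +170.8° → -95.7°, shortest Δλ = 93.5° (east) — crosses 180°.
Leg 2: -95.7° → +161.6°, shortest Δλ = -102.7° (west) — crosses 180°.
Leg 3: +161.6° → -176.9°, shortest Δλ = 21.5° (east) — crosses 180°.
Leg 4: -176.9° → -66.8°, shortest Δλ = 110.1° (east) — does not cross 180°.
Leg 5: -66.8° → -56.2°, shortest Δλ = 10.6° (east) — does not cross 180°.
Total crossings: 3.

3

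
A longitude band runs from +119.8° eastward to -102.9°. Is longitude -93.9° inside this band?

Band width going east from +119.8° to -102.9°: ((-102.9 − 119.8) mod 360) = 137.3°.
Offset of -93.9° east of the west edge: ((-93.9 − 119.8) mod 360) = 146.3°.
146.3° > 137.3° ⇒ outside.

No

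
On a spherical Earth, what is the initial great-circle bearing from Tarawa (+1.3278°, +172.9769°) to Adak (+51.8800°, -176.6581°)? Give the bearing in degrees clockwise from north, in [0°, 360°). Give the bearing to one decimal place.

8.2°

Δλ = -176.6581 − 172.9769 = -349.6350°; wrapped into (−180°, 180°]: 10.3650°.
θ = atan2( sin Δλ · cos φ₂ , cos φ₁ · sin φ₂ − sin φ₁ · cos φ₂ · cos Δλ )
  = atan2(0.11107, 0.77244) = 8.182° → normalised to [0°, 360°): 8.182°.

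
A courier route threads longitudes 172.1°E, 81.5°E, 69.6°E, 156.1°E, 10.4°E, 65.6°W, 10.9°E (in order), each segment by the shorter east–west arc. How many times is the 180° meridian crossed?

0

Leg 1: +172.1° → +81.5°, shortest Δλ = -90.6° (west) — does not cross 180°.
Leg 2: +81.5° → +69.6°, shortest Δλ = -11.9° (west) — does not cross 180°.
Leg 3: +69.6° → +156.1°, shortest Δλ = 86.5° (east) — does not cross 180°.
Leg 4: +156.1° → +10.4°, shortest Δλ = -145.7° (west) — does not cross 180°.
Leg 5: +10.4° → -65.6°, shortest Δλ = -76.0° (west) — does not cross 180°.
Leg 6: -65.6° → +10.9°, shortest Δλ = 76.5° (east) — does not cross 180°.
Total crossings: 0.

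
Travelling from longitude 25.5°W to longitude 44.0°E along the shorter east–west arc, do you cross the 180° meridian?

Signed shortest Δλ = ((44.0 − -25.5 + 180) mod 360) − 180 = 69.5°.
Going east by 69.5° from -25.5° reaches +44.0° without touching 180°.

No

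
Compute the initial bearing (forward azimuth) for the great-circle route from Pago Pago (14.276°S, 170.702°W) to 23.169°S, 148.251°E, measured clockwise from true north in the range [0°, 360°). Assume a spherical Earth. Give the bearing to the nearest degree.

251°

Δλ = 148.251 − -170.702 = 318.953°; wrapped into (−180°, 180°]: -41.047°.
θ = atan2( sin Δλ · cos φ₂ , cos φ₁ · sin φ₂ − sin φ₁ · cos φ₂ · cos Δλ )
  = atan2(-0.60372, -0.21032) = -109.207° → normalised to [0°, 360°): 250.793°.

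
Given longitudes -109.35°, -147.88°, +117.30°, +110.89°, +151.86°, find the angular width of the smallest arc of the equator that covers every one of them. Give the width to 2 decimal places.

139.76°

Sort the longitudes: -147.88°, -109.35°, +110.89°, +117.30°, +151.86°.
Eastward gaps between consecutive values (wrapping around): 38.53°, 220.24°, 6.41°, 34.56°, 60.26°.
Largest gap = 220.24° ⇒ minimal covering band is its complement: 360° − 220.24° = 139.76°.
Band runs from +110.89° eastward to -109.35°, crossing the antimeridian.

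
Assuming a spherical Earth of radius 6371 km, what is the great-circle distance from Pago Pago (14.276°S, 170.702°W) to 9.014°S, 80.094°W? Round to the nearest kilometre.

9826 km

Δλ = -80.094 − -170.702 = 90.608°.
Δφ = -9.014 − -14.276 = 5.262°.
a = sin²(Δφ/2) + cos φ₁ · cos φ₂ · sin²(Δλ/2) = 0.485761.
c = 2·atan2(√a, √(1−a)) = 1.54231 rad → d = 6371·c ≈ 9826.08 km.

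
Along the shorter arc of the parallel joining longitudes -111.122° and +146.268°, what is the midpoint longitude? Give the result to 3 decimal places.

-162.427°

Signed shortest Δλ from -111.122° to +146.268° is -102.610°.
Midpoint longitude = -111.122° + (-102.610°)/2 = -111.122° − 51.305° = -162.427°.
(The naïve average (-111.122 + +146.268)/2 = 17.573° is on the wrong side of the globe.)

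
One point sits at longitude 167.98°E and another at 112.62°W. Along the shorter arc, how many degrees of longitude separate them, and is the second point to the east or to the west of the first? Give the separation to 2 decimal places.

Raw difference: -112.62 − 167.98 = -280.6°.
Normalise into (−180°, 180°]: -280.6° + 360° = 79.4°.
Positive ⇒ the second point lies to the east; separation 79.40°.

79.40° east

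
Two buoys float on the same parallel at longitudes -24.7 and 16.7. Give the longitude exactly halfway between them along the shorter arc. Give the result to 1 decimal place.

-4.0°

Signed shortest Δλ from -24.7° to +16.7° is +41.4°.
Midpoint longitude = -24.7° + (+41.4°)/2 = -24.7° + 20.7° = -4.0°.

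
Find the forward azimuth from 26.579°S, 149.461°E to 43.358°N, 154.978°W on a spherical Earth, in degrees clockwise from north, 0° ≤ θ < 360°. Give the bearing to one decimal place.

Δλ = -154.978 − 149.461 = -304.439°; wrapped into (−180°, 180°]: 55.561°.
θ = atan2( sin Δλ · cos φ₂ , cos φ₁ · sin φ₂ − sin φ₁ · cos φ₂ · cos Δλ )
  = atan2(0.59964, 0.79797) = 36.923° → normalised to [0°, 360°): 36.923°.

36.9°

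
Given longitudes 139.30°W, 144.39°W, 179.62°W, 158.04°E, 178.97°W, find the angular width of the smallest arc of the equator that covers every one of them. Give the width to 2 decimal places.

Sort the longitudes: -179.62°, -178.97°, -144.39°, -139.30°, +158.04°.
Eastward gaps between consecutive values (wrapping around): 0.65°, 34.58°, 5.09°, 297.34°, 22.34°.
Largest gap = 297.34° ⇒ minimal covering band is its complement: 360° − 297.34° = 62.66°.
Band runs from +158.04° eastward to -139.30°, crossing the antimeridian.

62.66°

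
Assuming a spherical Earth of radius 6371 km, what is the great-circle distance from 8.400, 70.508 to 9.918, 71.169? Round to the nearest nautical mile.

99 nmi

Δλ = 71.169 − 70.508 = 0.661°.
Δφ = 9.918 − 8.400 = 1.518°.
a = sin²(Δφ/2) + cos φ₁ · cos φ₂ · sin²(Δλ/2) = 0.000208.
c = 2·atan2(√a, √(1−a)) = 0.02884 rad → d = 6371·c ≈ 183.73 km ≈ 99.21 nmi.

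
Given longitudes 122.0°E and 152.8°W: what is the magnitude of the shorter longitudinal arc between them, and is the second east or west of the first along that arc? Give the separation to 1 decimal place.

Raw difference: -152.8 − 122.0 = -274.8°.
Normalise into (−180°, 180°]: -274.8° + 360° = 85.2°.
Positive ⇒ the second point lies to the east; separation 85.2°.

85.2° east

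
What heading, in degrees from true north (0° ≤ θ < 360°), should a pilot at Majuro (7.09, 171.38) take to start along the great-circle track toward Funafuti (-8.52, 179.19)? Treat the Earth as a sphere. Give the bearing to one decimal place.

Δλ = 179.19 − 171.38 = 7.81°.
θ = atan2( sin Δλ · cos φ₂ , cos φ₁ · sin φ₂ − sin φ₁ · cos φ₂ · cos Δλ )
  = atan2(0.13439, -0.26796) = 153.365° → normalised to [0°, 360°): 153.365°.

153.4°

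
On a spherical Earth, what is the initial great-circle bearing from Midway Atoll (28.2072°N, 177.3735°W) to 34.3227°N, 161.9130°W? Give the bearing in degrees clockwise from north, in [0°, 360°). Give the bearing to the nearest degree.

61°

Δλ = -161.9130 − -177.3735 = 15.4605°.
θ = atan2( sin Δλ · cos φ₂ , cos φ₁ · sin φ₂ − sin φ₁ · cos φ₂ · cos Δλ )
  = atan2(0.22016, 0.12066) = 61.275° → normalised to [0°, 360°): 61.275°.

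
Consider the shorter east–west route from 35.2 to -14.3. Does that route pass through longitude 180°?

No

Signed shortest Δλ = ((-14.3 − 35.2 + 180) mod 360) − 180 = -49.5°.
Going west by 49.5° from +35.2° reaches -14.3° without touching 180°.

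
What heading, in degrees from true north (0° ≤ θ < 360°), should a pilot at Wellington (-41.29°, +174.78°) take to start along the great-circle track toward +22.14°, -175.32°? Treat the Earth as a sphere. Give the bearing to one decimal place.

10.2°

Δλ = -175.32 − 174.78 = -350.10°; wrapped into (−180°, 180°]: 9.90°.
θ = atan2( sin Δλ · cos φ₂ , cos φ₁ · sin φ₂ − sin φ₁ · cos φ₂ · cos Δλ )
  = atan2(0.15925, 0.88529) = 10.198° → normalised to [0°, 360°): 10.198°.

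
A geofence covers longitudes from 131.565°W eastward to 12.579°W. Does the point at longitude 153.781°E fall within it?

Band width going east from -131.565° to -12.579°: ((-12.579 − -131.565) mod 360) = 118.986°.
Offset of +153.781° east of the west edge: ((153.781 − -131.565) mod 360) = 285.346°.
285.346° > 118.986° ⇒ outside.

No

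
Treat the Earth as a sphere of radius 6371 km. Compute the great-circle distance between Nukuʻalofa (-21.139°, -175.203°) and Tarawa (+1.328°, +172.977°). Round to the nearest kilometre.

2810 km

Δλ = 172.977 − -175.203 = 348.180°; wrapped into (−180°, 180°]: -11.820°.
Δφ = 1.328 − -21.139 = 22.467°.
a = sin²(Δφ/2) + cos φ₁ · cos φ₂ · sin²(Δλ/2) = 0.047836.
c = 2·atan2(√a, √(1−a)) = 0.44099 rad → d = 6371·c ≈ 2809.57 km.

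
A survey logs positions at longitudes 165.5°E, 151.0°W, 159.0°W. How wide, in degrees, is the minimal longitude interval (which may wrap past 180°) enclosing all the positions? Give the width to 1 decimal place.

Sort the longitudes: -159.0°, -151.0°, +165.5°.
Eastward gaps between consecutive values (wrapping around): 8.0°, 316.5°, 35.5°.
Largest gap = 316.5° ⇒ minimal covering band is its complement: 360° − 316.5° = 43.5°.
Band runs from +165.5° eastward to -151.0°, crossing the antimeridian.

43.5°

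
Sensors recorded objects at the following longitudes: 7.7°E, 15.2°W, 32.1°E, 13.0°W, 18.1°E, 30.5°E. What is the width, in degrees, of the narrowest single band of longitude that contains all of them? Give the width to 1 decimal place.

Sort the longitudes: -15.2°, -13.0°, +7.7°, +18.1°, +30.5°, +32.1°.
Eastward gaps between consecutive values (wrapping around): 2.2°, 20.7°, 10.4°, 12.4°, 1.6°, 312.7°.
Largest gap = 312.7° ⇒ minimal covering band is its complement: 360° − 312.7° = 47.3°.
Band runs from -15.2° eastward to +32.1°.

47.3°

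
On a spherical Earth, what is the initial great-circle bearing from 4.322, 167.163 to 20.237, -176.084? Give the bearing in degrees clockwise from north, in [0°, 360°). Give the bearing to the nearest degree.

44°

Δλ = -176.084 − 167.163 = -343.247°; wrapped into (−180°, 180°]: 16.753°.
θ = atan2( sin Δλ · cos φ₂ , cos φ₁ · sin φ₂ − sin φ₁ · cos φ₂ · cos Δλ )
  = atan2(0.27045, 0.27721) = 44.293° → normalised to [0°, 360°): 44.293°.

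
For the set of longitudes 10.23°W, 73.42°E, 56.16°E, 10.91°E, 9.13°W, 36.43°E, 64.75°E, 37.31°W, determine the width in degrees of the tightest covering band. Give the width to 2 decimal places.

Sort the longitudes: -37.31°, -10.23°, -9.13°, +10.91°, +36.43°, +56.16°, +64.75°, +73.42°.
Eastward gaps between consecutive values (wrapping around): 27.08°, 1.10°, 20.04°, 25.52°, 19.73°, 8.59°, 8.67°, 249.27°.
Largest gap = 249.27° ⇒ minimal covering band is its complement: 360° − 249.27° = 110.73°.
Band runs from -37.31° eastward to +73.42°.

110.73°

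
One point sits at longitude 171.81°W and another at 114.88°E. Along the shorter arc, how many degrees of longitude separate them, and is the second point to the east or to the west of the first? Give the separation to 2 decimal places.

73.31° west

Raw difference: 114.88 − -171.81 = 286.69°.
Normalise into (−180°, 180°]: 286.69° − 360° = -73.31°.
Negative ⇒ the second point lies to the west; separation 73.31°.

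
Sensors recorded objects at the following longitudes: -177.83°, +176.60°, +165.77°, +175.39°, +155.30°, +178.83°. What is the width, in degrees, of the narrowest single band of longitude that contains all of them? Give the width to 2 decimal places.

26.87°

Sort the longitudes: -177.83°, +155.30°, +165.77°, +175.39°, +176.60°, +178.83°.
Eastward gaps between consecutive values (wrapping around): 333.13°, 10.47°, 9.62°, 1.21°, 2.23°, 3.34°.
Largest gap = 333.13° ⇒ minimal covering band is its complement: 360° − 333.13° = 26.87°.
Band runs from +155.30° eastward to -177.83°, crossing the antimeridian.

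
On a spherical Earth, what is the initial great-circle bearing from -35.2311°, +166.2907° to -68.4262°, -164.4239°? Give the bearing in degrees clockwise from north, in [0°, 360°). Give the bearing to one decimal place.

Δλ = -164.4239 − 166.2907 = -330.7146°; wrapped into (−180°, 180°]: 29.2854°.
θ = atan2( sin Δλ · cos φ₂ , cos φ₁ · sin φ₂ − sin φ₁ · cos φ₂ · cos Δλ )
  = atan2(0.17986, -0.57460) = 162.619° → normalised to [0°, 360°): 162.619°.

162.6°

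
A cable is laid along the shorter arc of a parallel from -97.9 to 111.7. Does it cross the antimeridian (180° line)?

Yes

Naïve |111.7 − -97.9| = 209.6° > 180°, so the shorter arc goes the other way round — across 180°.
Signed shortest Δλ = ((111.7 − -97.9 + 180) mod 360) − 180 = -150.4°.
Going west by 150.4° from -97.9° passes through 180° before reaching +111.7°.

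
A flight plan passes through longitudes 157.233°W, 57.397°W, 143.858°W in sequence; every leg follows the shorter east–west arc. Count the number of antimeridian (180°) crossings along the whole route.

0

Leg 1: -157.233° → -57.397°, shortest Δλ = 99.836° (east) — does not cross 180°.
Leg 2: -57.397° → -143.858°, shortest Δλ = -86.461° (west) — does not cross 180°.
Total crossings: 0.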